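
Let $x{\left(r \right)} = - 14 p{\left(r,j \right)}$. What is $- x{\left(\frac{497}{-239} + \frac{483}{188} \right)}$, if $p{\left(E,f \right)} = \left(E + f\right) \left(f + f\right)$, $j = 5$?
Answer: $\frac{8633135}{11233} \approx 768.55$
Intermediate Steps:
$p{\left(E,f \right)} = 2 f \left(E + f\right)$ ($p{\left(E,f \right)} = \left(E + f\right) 2 f = 2 f \left(E + f\right)$)
$x{\left(r \right)} = -700 - 140 r$ ($x{\left(r \right)} = - 14 \cdot 2 \cdot 5 \left(r + 5\right) = - 14 \cdot 2 \cdot 5 \left(5 + r\right) = - 14 \left(50 + 10 r\right) = -700 - 140 r$)
$- x{\left(\frac{497}{-239} + \frac{483}{188} \right)} = - (-700 - 140 \left(\frac{497}{-239} + \frac{483}{188}\right)) = - (-700 - 140 \left(497 \left(- \frac{1}{239}\right) + 483 \cdot \frac{1}{188}\right)) = - (-700 - 140 \left(- \frac{497}{239} + \frac{483}{188}\right)) = - (-700 - \frac{770035}{11233}) = \left(-1\right) \left(- \frac{8633135}{11233}\right) = \frac{8633135}{11233}$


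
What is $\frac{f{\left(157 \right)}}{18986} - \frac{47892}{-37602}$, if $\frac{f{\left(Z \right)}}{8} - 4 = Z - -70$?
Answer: $\frac{7414894}{5408421} \approx 1.371$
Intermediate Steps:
$f{\left(Z \right)} = 592 + 8 Z$ ($f{\left(Z \right)} = 32 + 8 \left(Z - -70\right) = 32 + 8 \left(Z + 70\right) = 32 + 8 \left(70 + Z\right) = 32 + \left(560 + 8 Z\right) = 592 + 8 Z$)
$\frac{f{\left(157 \right)}}{18986} - \frac{47892}{-37602} = \frac{592 + 8 \cdot 157}{18986} - \frac{47892}{-37602} = \left(592 + 1256\right) \frac{1}{18986} - - \frac{7982}{6267} = 1848 \cdot \frac{1}{18986} + \frac{7982}{6267} = \frac{84}{863} + \frac{7982}{6267} = \frac{7414894}{5408421}$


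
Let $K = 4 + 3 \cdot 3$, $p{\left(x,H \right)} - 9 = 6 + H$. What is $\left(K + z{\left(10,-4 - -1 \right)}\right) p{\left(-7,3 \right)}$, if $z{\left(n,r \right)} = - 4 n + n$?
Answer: $-306$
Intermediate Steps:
$z{\left(n,r \right)} = - 3 n$
$p{\left(x,H \right)} = 15 + H$ ($p{\left(x,H \right)} = 9 + \left(6 + H\right) = 15 + H$)
$K = 13$ ($K = 4 + 9 = 13$)
$\left(K + z{\left(10,-4 - -1 \right)}\right) p{\left(-7,3 \right)} = \left(13 - 30\right) \left(15 + 3\right) = \left(13 - 30\right) 18 = \left(-17\right) 18 = -306$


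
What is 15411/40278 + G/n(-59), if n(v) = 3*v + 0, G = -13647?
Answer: 61377957/792134 ≈ 77.484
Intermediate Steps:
n(v) = 3*v
15411/40278 + G/n(-59) = 15411/40278 - 13647/(3*(-59)) = 15411*(1/40278) - 13647/(-177) = 5137/13426 - 13647*(-1/177) = 5137/13426 + 4549/59 = 61377957/792134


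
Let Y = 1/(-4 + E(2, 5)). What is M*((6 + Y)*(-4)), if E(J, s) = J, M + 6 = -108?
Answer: 2508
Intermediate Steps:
M = -114 (M = -6 - 108 = -114)
Y = -1/2 (Y = 1/(-4 + 2) = 1/(-2) = -1/2 ≈ -0.50000)
M*((6 + Y)*(-4)) = -114*(6 - 1/2)*(-4) = -627*(-4) = -114*(-22) = 2508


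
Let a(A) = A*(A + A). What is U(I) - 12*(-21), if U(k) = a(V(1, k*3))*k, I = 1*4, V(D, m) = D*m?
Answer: 1404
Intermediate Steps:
a(A) = 2*A**2 (a(A) = A*(2*A) = 2*A**2)
I = 4
U(k) = 18*k**3 (U(k) = (2*(1*(k*3))**2)*k = (2*(1*(3*k))**2)*k = (2*(3*k)**2)*k = (2*(9*k**2))*k = (18*k**2)*k = 18*k**3)
U(I) - 12*(-21) = 18*4**3 - 12*(-21) = 18*64 + 252 = 1152 + 252 = 1404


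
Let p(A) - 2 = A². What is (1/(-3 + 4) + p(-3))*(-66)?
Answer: -792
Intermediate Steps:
p(A) = 2 + A²
(1/(-3 + 4) + p(-3))*(-66) = (1/(-3 + 4) + (2 + (-3)²))*(-66) = (1/1 + (2 + 9))*(-66) = (1 + 11)*(-66) = 12*(-66) = -792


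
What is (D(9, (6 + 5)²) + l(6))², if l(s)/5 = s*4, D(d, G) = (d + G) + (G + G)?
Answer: 242064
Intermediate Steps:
D(d, G) = d + 3*G (D(d, G) = (G + d) + 2*G = d + 3*G)
l(s) = 20*s (l(s) = 5*(s*4) = 5*(4*s) = 20*s)
(D(9, (6 + 5)²) + l(6))² = ((9 + 3*(6 + 5)²) + 20*6)² = ((9 + 3*11²) + 120)² = ((9 + 3*121) + 120)² = ((9 + 363) + 120)² = (372 + 120)² = 492² = 242064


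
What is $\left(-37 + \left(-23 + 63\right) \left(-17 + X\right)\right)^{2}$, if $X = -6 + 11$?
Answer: $267289$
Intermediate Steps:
$X = 5$
$\left(-37 + \left(-23 + 63\right) \left(-17 + X\right)\right)^{2} = \left(-37 + \left(-23 + 63\right) \left(-17 + 5\right)\right)^{2} = \left(-37 + 40 \left(-12\right)\right)^{2} = \left(-37 - 480\right)^{2} = \left(-517\right)^{2} = 267289$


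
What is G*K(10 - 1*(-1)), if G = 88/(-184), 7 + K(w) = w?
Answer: -44/23 ≈ -1.9130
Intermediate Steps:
K(w) = -7 + w
G = -11/23 (G = 88*(-1/184) = -11/23 ≈ -0.47826)
G*K(10 - 1*(-1)) = -11*(-7 + (10 - 1*(-1)))/23 = -11*(-7 + (10 + 1))/23 = -11*(-7 + 11)/23 = -11/23*4 = -44/23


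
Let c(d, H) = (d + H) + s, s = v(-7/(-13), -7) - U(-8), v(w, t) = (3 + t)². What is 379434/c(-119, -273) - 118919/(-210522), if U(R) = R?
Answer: -19958860589/19368024 ≈ -1030.5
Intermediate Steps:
s = 24 (s = (3 - 7)² - 1*(-8) = (-4)² + 8 = 16 + 8 = 24)
c(d, H) = 24 + H + d (c(d, H) = (d + H) + 24 = (H + d) + 24 = 24 + H + d)
379434/c(-119, -273) - 118919/(-210522) = 379434/(24 - 273 - 119) - 118919/(-210522) = 379434/(-368) - 118919*(-1/210522) = 379434*(-1/368) + 118919/210522 = -189717/184 + 118919/210522 = -19958860589/19368024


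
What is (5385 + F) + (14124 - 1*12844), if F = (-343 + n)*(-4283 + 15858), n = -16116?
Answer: -190506260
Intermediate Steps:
F = -190512925 (F = (-343 - 16116)*(-4283 + 15858) = -16459*11575 = -190512925)
(5385 + F) + (14124 - 1*12844) = (5385 - 190512925) + (14124 - 1*12844) = -190507540 + (14124 - 12844) = -190507540 + 1280 = -190506260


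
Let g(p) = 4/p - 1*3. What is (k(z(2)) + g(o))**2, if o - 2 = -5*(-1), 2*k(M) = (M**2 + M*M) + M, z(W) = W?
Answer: 324/49 ≈ 6.6122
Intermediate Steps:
k(M) = M**2 + M/2 (k(M) = ((M**2 + M*M) + M)/2 = ((M**2 + M**2) + M)/2 = (2*M**2 + M)/2 = (M + 2*M**2)/2 = M**2 + M/2)
o = 7 (o = 2 - 5*(-1) = 2 + 5 = 7)
g(p) = -3 + 4/p (g(p) = 4/p - 3 = -3 + 4/p)
(k(z(2)) + g(o))**2 = (2*(1/2 + 2) + (-3 + 4/7))**2 = (2*(5/2) + (-3 + 4*(1/7)))**2 = (5 + (-3 + 4/7))**2 = (5 - 17/7)**2 = (18/7)**2 = 324/49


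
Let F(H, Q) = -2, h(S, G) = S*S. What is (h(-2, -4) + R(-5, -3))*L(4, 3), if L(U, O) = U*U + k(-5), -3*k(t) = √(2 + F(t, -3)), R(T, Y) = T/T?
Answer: 80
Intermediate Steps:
h(S, G) = S²
R(T, Y) = 1
k(t) = 0 (k(t) = -√(2 - 2)/3 = -√0/3 = -⅓*0 = 0)
L(U, O) = U² (L(U, O) = U*U + 0 = U² + 0 = U²)
(h(-2, -4) + R(-5, -3))*L(4, 3) = ((-2)² + 1)*4² = (4 + 1)*16 = 5*16 = 80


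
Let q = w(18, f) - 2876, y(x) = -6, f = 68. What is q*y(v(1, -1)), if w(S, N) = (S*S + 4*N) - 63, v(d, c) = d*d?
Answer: 14058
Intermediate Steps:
v(d, c) = d²
w(S, N) = -63 + S² + 4*N (w(S, N) = (S² + 4*N) - 63 = -63 + S² + 4*N)
q = -2343 (q = (-63 + 18² + 4*68) - 2876 = (-63 + 324 + 272) - 2876 = 533 - 2876 = -2343)
q*y(v(1, -1)) = -2343*(-6) = 14058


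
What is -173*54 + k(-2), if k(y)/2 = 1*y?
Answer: -9346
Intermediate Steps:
k(y) = 2*y (k(y) = 2*(1*y) = 2*y)
-173*54 + k(-2) = -173*54 + 2*(-2) = -9342 - 4 = -9346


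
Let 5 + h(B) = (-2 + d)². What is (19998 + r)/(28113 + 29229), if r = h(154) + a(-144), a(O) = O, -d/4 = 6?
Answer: 20525/57342 ≈ 0.35794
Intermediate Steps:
d = -24 (d = -4*6 = -24)
h(B) = 671 (h(B) = -5 + (-2 - 24)² = -5 + (-26)² = -5 + 676 = 671)
r = 527 (r = 671 - 144 = 527)
(19998 + r)/(28113 + 29229) = (19998 + 527)/(28113 + 29229) = 20525/57342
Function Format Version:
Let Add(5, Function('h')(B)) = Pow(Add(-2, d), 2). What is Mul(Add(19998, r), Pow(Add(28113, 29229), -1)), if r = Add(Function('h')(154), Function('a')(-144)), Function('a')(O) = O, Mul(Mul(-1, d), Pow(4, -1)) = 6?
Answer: Rational(20525, 57342) ≈ 0.35794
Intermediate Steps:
d = -24 (d = Mul(-4, 6) = -24)
Function('h')(B) = 671 (Function('h')(B) = Add(-5, Pow(Add(-2, -24), 2)) = Add(-5, Pow(-26, 2)) = Add(-5, 676) = 671)
r = 527 (r = Add(671, -144) = 527)
Mul(Add(19998, r), Pow(Add(28113, 29229), -1)) = Mul(Add(19998, 527), Pow(Add(28113, 29229), -1)) = Mul(20525, Pow(57342, -1)) = Mul(20525, Rational(1, 57342)) = Rational(20525, 57342)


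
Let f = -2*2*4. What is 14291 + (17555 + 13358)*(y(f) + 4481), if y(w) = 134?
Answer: 142677786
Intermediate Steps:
f = -16 (f = -4*4 = -16)
14291 + (17555 + 13358)*(y(f) + 4481) = 14291 + (17555 + 13358)*(134 + 4481) = 14291 + 30913*4615 = 14291 + 142663495 = 142677786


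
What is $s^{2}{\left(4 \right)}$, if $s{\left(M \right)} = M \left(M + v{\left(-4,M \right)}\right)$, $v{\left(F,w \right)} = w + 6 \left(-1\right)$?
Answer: $64$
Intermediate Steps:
$v{\left(F,w \right)} = -6 + w$ ($v{\left(F,w \right)} = w - 6 = -6 + w$)
$s{\left(M \right)} = M \left(-6 + 2 M\right)$ ($s{\left(M \right)} = M \left(M + \left(-6 + M\right)\right) = M \left(-6 + 2 M\right)$)
$s^{2}{\left(4 \right)} = \left(2 \cdot 4 \left(-3 + 4\right)\right)^{2} = \left(2 \cdot 4 \cdot 1\right)^{2} = 8^{2} = 64$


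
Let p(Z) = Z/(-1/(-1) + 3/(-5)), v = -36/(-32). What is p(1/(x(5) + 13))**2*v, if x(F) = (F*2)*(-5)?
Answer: 225/43808 ≈ 0.0051361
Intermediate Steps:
v = 9/8 (v = -36*(-1/32) = 9/8 ≈ 1.1250)
x(F) = -10*F (x(F) = (2*F)*(-5) = -10*F)
p(Z) = 5*Z/2 (p(Z) = Z/(-1*(-1) + 3*(-1/5)) = Z/(1 - 3/5) = Z/(2/5) = Z*(5/2) = 5*Z/2)
p(1/(x(5) + 13))**2*v = (5/(2*(-10*5 + 13)))**2*(9/8) = (5/(2*(-50 + 13)))**2*(9/8) = ((5/2)/(-37))**2*(9/8) = ((5/2)*(-1/37))**2*(9/8) = (-5/74)**2*(9/8) = (25/5476)*(9/8) = 225/43808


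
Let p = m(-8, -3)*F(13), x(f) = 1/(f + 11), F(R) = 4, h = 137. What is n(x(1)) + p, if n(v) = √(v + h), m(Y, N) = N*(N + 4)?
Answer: -12 + √4935/6 ≈ -0.29174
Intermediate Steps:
m(Y, N) = N*(4 + N)
x(f) = 1/(11 + f)
n(v) = √(137 + v) (n(v) = √(v + 137) = √(137 + v))
p = -12 (p = -3*(4 - 3)*4 = -3*1*4 = -3*4 = -12)
n(x(1)) + p = √(137 + 1/(11 + 1)) - 12 = √(137 + 1/12) - 12 = √(1645/12) - 12 = √4935/6 - 12 = -12 + √4935/6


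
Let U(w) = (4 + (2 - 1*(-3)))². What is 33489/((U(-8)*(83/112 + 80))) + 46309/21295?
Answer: 12643684423/1733136165 ≈ 7.2953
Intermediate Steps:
U(w) = 81 (U(w) = (4 + (2 + 3))² = (4 + 5)² = 9² = 81)
33489/((U(-8)*(83/112 + 80))) + 46309/21295 = 33489/((81*(83/112 + 80))) + 46309/21295 = 33489/((81*(9043/112))) + 46309/21295 = 33489/(732483/112) + 46309/21295 = 33489*(112/732483) + 46309/21295 = 416752/81387 + 46309/21295 = 12643684423/1733136165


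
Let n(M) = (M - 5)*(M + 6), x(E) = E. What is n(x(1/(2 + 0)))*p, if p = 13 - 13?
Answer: 0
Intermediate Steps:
n(M) = (-5 + M)*(6 + M)
p = 0
n(x(1/(2 + 0)))*p = (-30 + 1/(2 + 0) + (1/(2 + 0))²)*0 = (-30 + 1/2 + (1/2)²)*0 = (-30 + ½ + (½)²)*0 = (-30 + ½ + ¼)*0 = -117/4*0 = 0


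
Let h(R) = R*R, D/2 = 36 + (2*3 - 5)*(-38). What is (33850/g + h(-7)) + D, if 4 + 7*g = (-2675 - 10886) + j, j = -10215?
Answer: 83315/2378 ≈ 35.036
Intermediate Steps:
g = -23780/7 (g = -4/7 + ((-2675 - 10886) - 10215)/7 = -4/7 + (-13561 - 10215)/7 = -4/7 + (⅐)*(-23776) = -4/7 - 23776/7 = -23780/7 ≈ -3397.1)
D = -4 (D = 2*(36 + (2*3 - 5)*(-38)) = 2*(36 + (6 - 5)*(-38)) = 2*(36 + 1*(-38)) = 2*(36 - 38) = 2*(-2) = -4)
h(R) = R²
(33850/g + h(-7)) + D = (33850/(-23780/7) + (-7)²) - 4 = (33850*(-7/23780) + 49) - 4 = (-23695/2378 + 49) - 4 = 92827/2378 - 4 = 83315/2378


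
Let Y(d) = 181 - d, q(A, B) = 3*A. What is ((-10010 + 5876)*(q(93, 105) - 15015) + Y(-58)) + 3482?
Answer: 60922345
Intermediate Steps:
((-10010 + 5876)*(q(93, 105) - 15015) + Y(-58)) + 3482 = ((-10010 + 5876)*(3*93 - 15015) + (181 - 1*(-58))) + 3482 = (-4134*(279 - 15015) + (181 + 58)) + 3482 = (-4134*(-14736) + 239) + 3482 = (60918624 + 239) + 3482 = 60918863 + 3482 = 60922345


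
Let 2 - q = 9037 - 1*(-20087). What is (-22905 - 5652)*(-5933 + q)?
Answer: 1001065635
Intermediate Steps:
q = -29122 (q = 2 - (9037 - 1*(-20087)) = 2 - (9037 + 20087) = 2 - 1*29124 = 2 - 29124 = -29122)
(-22905 - 5652)*(-5933 + q) = (-22905 - 5652)*(-5933 - 29122) = -28557*(-35055) = 1001065635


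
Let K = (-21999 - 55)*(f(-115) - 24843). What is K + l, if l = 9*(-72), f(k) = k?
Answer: 550423084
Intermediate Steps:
l = -648
K = 550423732 (K = (-21999 - 55)*(-115 - 24843) = -22054*(-24958) = 550423732)
K + l = 550423732 - 648 = 550423084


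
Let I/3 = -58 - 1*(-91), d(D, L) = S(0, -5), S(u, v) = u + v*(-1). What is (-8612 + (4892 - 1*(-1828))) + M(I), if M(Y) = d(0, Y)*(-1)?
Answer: -1897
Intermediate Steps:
S(u, v) = u - v
d(D, L) = 5 (d(D, L) = 0 - 1*(-5) = 0 + 5 = 5)
I = 99 (I = 3*(-58 - 1*(-91)) = 3*(-58 + 91) = 3*33 = 99)
M(Y) = -5 (M(Y) = 5*(-1) = -5)
(-8612 + (4892 - 1*(-1828))) + M(I) = (-8612 + (4892 - 1*(-1828))) - 5 = (-8612 + (4892 + 1828)) - 5 = (-8612 + 6720) - 5 = -1892 - 5 = -1897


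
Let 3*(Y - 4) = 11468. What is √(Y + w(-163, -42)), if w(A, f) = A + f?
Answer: √32595/3 ≈ 60.180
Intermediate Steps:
Y = 11480/3 (Y = 4 + (⅓)*11468 = 4 + 11468/3 = 11480/3 ≈ 3826.7)
√(Y + w(-163, -42)) = √(11480/3 + (-163 - 42)) = √(11480/3 - 205) = √(10865/3) = √32595/3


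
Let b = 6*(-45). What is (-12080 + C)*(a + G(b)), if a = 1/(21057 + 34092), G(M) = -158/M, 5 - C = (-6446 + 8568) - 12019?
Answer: -351457084/275745 ≈ -1274.6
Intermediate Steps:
b = -270
C = 9902 (C = 5 - ((-6446 + 8568) - 12019) = 5 - (2122 - 12019) = 5 - 1*(-9897) = 5 + 9897 = 9902)
a = 1/55149 ≈ 1.8133e-5
(-12080 + C)*(a + G(b)) = (-12080 + 9902)*(1/55149 - 158/(-270)) = -2178*(1/55149 - 158*(-1/270)) = -2178*(1/55149 + 79/135) = -2178*1452302/2481705 = -351457084/275745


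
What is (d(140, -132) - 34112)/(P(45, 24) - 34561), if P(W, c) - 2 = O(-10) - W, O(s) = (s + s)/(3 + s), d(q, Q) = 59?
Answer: 79457/80736 ≈ 0.98416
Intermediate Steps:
O(s) = 2*s/(3 + s) (O(s) = (2*s)/(3 + s) = 2*s/(3 + s))
P(W, c) = 34/7 - W (P(W, c) = 2 + (2*(-10)/(3 - 10) - W) = 2 + (2*(-10)/(-7) - W) = 2 + (2*(-10)*(-⅐) - W) = 2 + (20/7 - W) = 34/7 - W)
(d(140, -132) - 34112)/(P(45, 24) - 34561) = (59 - 34112)/((34/7 - 1*45) - 34561) = -34053/((34/7 - 45) - 34561) = -34053/(-281/7 - 34561) = -34053/(-242208/7) = -34053*(-7/242208) = 79457/80736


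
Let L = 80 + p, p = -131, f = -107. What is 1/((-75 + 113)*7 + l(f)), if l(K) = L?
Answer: 1/215 ≈ 0.0046512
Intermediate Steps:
L = -51 (L = 80 - 131 = -51)
l(K) = -51
1/((-75 + 113)*7 + l(f)) = 1/((-75 + 113)*7 - 51) = 1/(38*7 - 51) = 1/(266 - 51) = 1/215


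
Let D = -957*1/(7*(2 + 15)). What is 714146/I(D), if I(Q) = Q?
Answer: -84983374/957 ≈ -88802.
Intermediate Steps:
D = -957/119 (D = -957/(17*7) = -957/119 ≈ -8.0420)
714146/I(D) = 714146/(-957/119) = 714146*(-119/957) = -84983374/957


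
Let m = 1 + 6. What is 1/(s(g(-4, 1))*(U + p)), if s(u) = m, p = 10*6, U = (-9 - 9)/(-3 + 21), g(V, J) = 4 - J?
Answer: 1/413 ≈ 0.0024213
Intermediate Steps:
U = -1 (U = -18/18 = -18*1/18 = -1)
p = 60
m = 7
s(u) = 7
1/(s(g(-4, 1))*(U + p)) = 1/(7*(-1 + 60)) = 1/(7*59) = 1/413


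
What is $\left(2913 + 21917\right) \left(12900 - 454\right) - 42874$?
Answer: $308991306$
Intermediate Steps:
$\left(2913 + 21917\right) \left(12900 - 454\right) - 42874 = 24830 \cdot 12446 - 42874 = 309034180 - 42874 = 308991306$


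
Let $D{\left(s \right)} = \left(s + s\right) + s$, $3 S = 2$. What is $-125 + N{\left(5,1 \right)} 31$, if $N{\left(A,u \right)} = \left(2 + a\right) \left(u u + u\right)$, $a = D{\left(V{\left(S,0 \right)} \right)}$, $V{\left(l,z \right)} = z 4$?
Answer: $-1$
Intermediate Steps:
$S = \frac{2}{3}$ ($S = \frac{1}{3} \cdot 2 = \frac{2}{3} \approx 0.66667$)
$V{\left(l,z \right)} = 4 z$
$D{\left(s \right)} = 3 s$ ($D{\left(s \right)} = 2 s + s = 3 s$)
$a = 0$ ($a = 3 \cdot 4 \cdot 0 = 3 \cdot 0 = 0$)
$N{\left(A,u \right)} = 2 u + 2 u^{2}$ ($N{\left(A,u \right)} = \left(2 + 0\right) \left(u u + u\right) = 2 \left(u^{2} + u\right) = 2 \left(u + u^{2}\right) = 2 u + 2 u^{2}$)
$-125 + N{\left(5,1 \right)} 31 = -125 + 2 \cdot 1 \left(1 + 1\right) 31 = -125 + 2 \cdot 1 \cdot 2 \cdot 31 = -125 + 4 \cdot 31 = -125 + 124 = -1$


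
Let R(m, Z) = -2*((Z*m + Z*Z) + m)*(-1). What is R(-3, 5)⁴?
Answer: 38416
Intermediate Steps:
R(m, Z) = 2*m + 2*Z² + 2*Z*m (R(m, Z) = -2*((Z*m + Z²) + m)*(-1) = -2*((Z² + Z*m) + m)*(-1) = -2*(m + Z² + Z*m)*(-1) = (-2*m - 2*Z² - 2*Z*m)*(-1) = 2*m + 2*Z² + 2*Z*m)
R(-3, 5)⁴ = (2*(-3) + 2*5² + 2*5*(-3))⁴ = (-6 + 2*25 - 30)⁴ = (-6 + 50 - 30)⁴ = 14⁴ = 38416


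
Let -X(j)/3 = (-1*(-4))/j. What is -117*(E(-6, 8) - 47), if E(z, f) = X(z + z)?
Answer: 5382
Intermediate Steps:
X(j) = -12/j (X(j) = -3*(-1*(-4))/j = -12/j)
E(z, f) = -6/z (E(z, f) = -12/(z + z) = -12*1/(2*z) = -6/z)
-117*(E(-6, 8) - 47) = -117*(-6/(-6) - 47) = -117*(-6*(-⅙) - 47) = -117*(1 - 47) = -117*(-46) = 5382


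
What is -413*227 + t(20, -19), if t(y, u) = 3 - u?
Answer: -93729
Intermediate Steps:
-413*227 + t(20, -19) = -413*227 + (3 - 1*(-19)) = -93751 + (3 + 19) = -93751 + 22 = -93729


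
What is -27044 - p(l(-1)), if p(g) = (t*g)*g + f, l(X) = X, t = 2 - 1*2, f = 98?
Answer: -27142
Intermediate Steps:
t = 0 (t = 2 - 2 = 0)
p(g) = 98 (p(g) = (0*g)*g + 98 = 0*g + 98 = 0 + 98 = 98)
-27044 - p(l(-1)) = -27044 - 1*98 = -27044 - 98 = -27142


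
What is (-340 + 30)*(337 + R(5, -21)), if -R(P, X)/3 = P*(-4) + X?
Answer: -142600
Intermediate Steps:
R(P, X) = -3*X + 12*P (R(P, X) = -3*(P*(-4) + X) = -3*(-4*P + X) = -3*(X - 4*P) = -3*X + 12*P)
(-340 + 30)*(337 + R(5, -21)) = (-340 + 30)*(337 + (-3*(-21) + 12*5)) = -310*(337 + (63 + 60)) = -310*(337 + 123) = -310*460 = -142600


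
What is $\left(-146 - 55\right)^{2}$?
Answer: $40401$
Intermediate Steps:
$\left(-146 - 55\right)^{2} = \left(-201\right)^{2} = 40401$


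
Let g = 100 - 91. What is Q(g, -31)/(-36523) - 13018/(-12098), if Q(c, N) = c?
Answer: 10333642/9605549 ≈ 1.0758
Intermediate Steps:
g = 9
Q(g, -31)/(-36523) - 13018/(-12098) = 9/(-36523) - 13018/(-12098) = 9*(-1/36523) - 13018*(-1/12098) = -9/36523 + 283/263 = 10333642/9605549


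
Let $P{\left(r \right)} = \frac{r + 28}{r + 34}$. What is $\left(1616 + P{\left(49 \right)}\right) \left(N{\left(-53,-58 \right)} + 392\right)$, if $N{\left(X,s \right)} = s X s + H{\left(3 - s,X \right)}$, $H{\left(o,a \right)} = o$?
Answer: $- \frac{23866882995}{83} \approx -2.8755 \cdot 10^{8}$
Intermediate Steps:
$P{\left(r \right)} = \frac{28 + r}{34 + r}$
$N{\left(X,s \right)} = 3 - s + X s^{2}$ ($N{\left(X,s \right)} = s X s - \left(-3 + s\right) = X s s - \left(-3 + s\right) = X s^{2} - \left(-3 + s\right) = 3 - s + X s^{2}$)
$\left(1616 + P{\left(49 \right)}\right) \left(N{\left(-53,-58 \right)} + 392\right) = \left(1616 + \frac{28 + 49}{34 + 49}\right) \left(\left(3 - -58 - 53 \left(-58\right)^{2}\right) + 392\right) = \left(1616 + \frac{1}{83} \cdot 77\right) \left(\left(3 + 58 - 178292\right) + 392\right) = \left(1616 + \frac{77}{83}\right) \left(-178231 + 392\right) = \frac{134205}{83} \left(-177839\right) = - \frac{23866882995}{83}$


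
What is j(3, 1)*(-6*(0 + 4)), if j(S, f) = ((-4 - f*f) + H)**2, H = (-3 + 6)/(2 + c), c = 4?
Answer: -486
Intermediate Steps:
H = 1/2 (H = (-3 + 6)/(2 + 4) = 3/6 = 3*(1/6) = 1/2 ≈ 0.50000)
j(S, f) = (-7/2 - f**2)**2 (j(S, f) = ((-4 - f*f) + 1/2)**2 = ((-4 - f**2) + 1/2)**2 = (-7/2 - f**2)**2)
j(3, 1)*(-6*(0 + 4)) = ((7 + 2*1**2)**2/4)*(-6*(0 + 4)) = ((7 + 2*1)**2/4)*(-6*4) = ((7 + 2)**2/4)*(-24) = ((1/4)*9**2)*(-24) = ((1/4)*81)*(-24) = (81/4)*(-24) = -486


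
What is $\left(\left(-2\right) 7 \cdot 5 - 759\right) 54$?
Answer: $-44766$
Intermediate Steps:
$\left(\left(-2\right) 7 \cdot 5 - 759\right) 54 = \left(\left(-14\right) 5 - 759\right) 54 = \left(-70 - 759\right) 54 = \left(-829\right) 54 = -44766$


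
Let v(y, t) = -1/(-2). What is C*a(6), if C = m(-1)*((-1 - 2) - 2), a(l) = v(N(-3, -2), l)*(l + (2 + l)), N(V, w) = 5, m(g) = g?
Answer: 35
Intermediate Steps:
v(y, t) = 1/2 (v(y, t) = -1*(-1/2) = 1/2)
a(l) = 1 + l (a(l) = (l + (2 + l))/2 = (2 + 2*l)/2 = 1 + l)
C = 5 (C = -((-1 - 2) - 2) = -(-3 - 2) = -1*(-5) = 5)
C*a(6) = 5*(1 + 6) = 5*7 = 35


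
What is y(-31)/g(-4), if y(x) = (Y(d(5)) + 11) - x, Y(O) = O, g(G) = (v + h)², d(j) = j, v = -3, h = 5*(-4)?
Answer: 47/529 ≈ 0.088847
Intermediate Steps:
h = -20
g(G) = 529 (g(G) = (-3 - 20)² = (-23)² = 529)
y(x) = 16 - x (y(x) = (5 + 11) - x = 16 - x)
y(-31)/g(-4) = (16 - 1*(-31))/529 = (16 + 31)*(1/529) = 47*(1/529) = 47/529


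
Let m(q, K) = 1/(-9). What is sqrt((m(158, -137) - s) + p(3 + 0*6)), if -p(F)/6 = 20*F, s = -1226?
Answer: sqrt(7793)/3 ≈ 29.426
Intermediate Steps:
m(q, K) = -1/9
p(F) = -120*F
sqrt((m(158, -137) - s) + p(3 + 0*6)) = sqrt((-1/9 - 1*(-1226)) - 120*(3 + 0*6)) = sqrt((-1/9 + 1226) - 120*(3 + 0)) = sqrt(11033/9 - 120*3) = sqrt(11033/9 - 360) = sqrt(7793/9) = sqrt(7793)/3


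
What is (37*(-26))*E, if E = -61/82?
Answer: 29341/41 ≈ 715.63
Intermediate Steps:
E = -61/82 (E = -61*1/82 = -61/82 ≈ -0.74390)
(37*(-26))*E = (37*(-26))*(-61/82) = -962*(-61/82) = 29341/41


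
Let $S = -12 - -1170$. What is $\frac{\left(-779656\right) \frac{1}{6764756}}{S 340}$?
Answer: $- \frac{97457}{332927466540} \approx -2.9273 \cdot 10^{-7}$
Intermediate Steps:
$S = 1158$ ($S = -12 + 1170 = 1158$)
$\frac{\left(-779656\right) \frac{1}{6764756}}{S 340} = \frac{\left(-779656\right) \frac{1}{6764756}}{1158 \cdot 340} = \frac{\left(-779656\right) \frac{1}{6764756}}{393720} = \left(- \frac{194914}{1691189}\right) \frac{1}{393720} = - \frac{97457}{332927466540}$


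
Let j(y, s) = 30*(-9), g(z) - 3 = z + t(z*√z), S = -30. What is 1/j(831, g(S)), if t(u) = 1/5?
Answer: -1/270 ≈ -0.0037037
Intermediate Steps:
t(u) = ⅕
g(z) = 16/5 + z (g(z) = 3 + (z + ⅕) = 3 + (⅕ + z) = 16/5 + z)
j(y, s) = -270
1/j(831, g(S)) = 1/(-270) = -1/270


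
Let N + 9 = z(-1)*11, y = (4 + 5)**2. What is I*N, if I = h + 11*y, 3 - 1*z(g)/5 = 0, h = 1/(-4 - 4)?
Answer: 277953/2 ≈ 1.3898e+5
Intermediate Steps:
h = -1/8 (h = 1/(-8) = -1/8 ≈ -0.12500)
z(g) = 15 (z(g) = 15 - 5*0 = 15 + 0 = 15)
y = 81 (y = 9**2 = 81)
I = 7127/8 (I = -1/8 + 11*81 = -1/8 + 891 = 7127/8 ≈ 890.88)
N = 156 (N = -9 + 15*11 = -9 + 165 = 156)
I*N = (7127/8)*156 = 277953/2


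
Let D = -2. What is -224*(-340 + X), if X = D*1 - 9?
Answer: 78624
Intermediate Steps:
X = -11 (X = -2*1 - 9 = -2 - 9 = -11)
-224*(-340 + X) = -224*(-340 - 11) = -224*(-351) = 78624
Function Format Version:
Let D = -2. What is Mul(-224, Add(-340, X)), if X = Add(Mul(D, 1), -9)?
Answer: 78624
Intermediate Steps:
X = -11 (X = Add(Mul(-2, 1), -9) = Add(-2, -9) = -11)
Mul(-224, Add(-340, X)) = Mul(-224, Add(-340, -11)) = Mul(-224, -351) = 78624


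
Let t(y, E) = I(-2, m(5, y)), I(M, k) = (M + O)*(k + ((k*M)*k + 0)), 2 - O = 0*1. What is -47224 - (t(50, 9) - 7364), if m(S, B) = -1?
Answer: -39860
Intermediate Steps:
O = 2 (O = 2 - 0 = 2 - 1*0 = 2 + 0 = 2)
I(M, k) = (2 + M)*(k + M*k²) (I(M, k) = (M + 2)*(k + ((k*M)*k + 0)) = (2 + M)*(k + ((M*k)*k + 0)) = (2 + M)*(k + (M*k² + 0)) = (2 + M)*(k + M*k²))
t(y, E) = 0 (t(y, E) = -(2 - 2 - 1*(-2)² + 2*(-2)*(-1)) = -(2 - 2 - 1*4 + 4) = -(2 - 2 - 4 + 4) = -1*0 = 0)
-47224 - (t(50, 9) - 7364) = -47224 - (0 - 7364) = -47224 - 1*(-7364) = -47224 + 7364 = -39860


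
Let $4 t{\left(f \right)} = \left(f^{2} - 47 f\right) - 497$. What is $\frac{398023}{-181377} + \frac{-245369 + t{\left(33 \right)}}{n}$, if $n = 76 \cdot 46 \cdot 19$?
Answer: $- \frac{283944232003}{48191143392} \approx -5.892$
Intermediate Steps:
$t{\left(f \right)} = - \frac{497}{4} - \frac{47 f}{4} + \frac{f^{2}}{4}$ ($t{\left(f \right)} = \frac{\left(f^{2} - 47 f\right) - 497}{4} = \frac{-497 + f^{2} - 47 f}{4} = - \frac{497}{4} - \frac{47 f}{4} + \frac{f^{2}}{4}$)
$n = 66424$ ($n = 3496 \cdot 19 = 66424$)
$\frac{398023}{-181377} + \frac{-245369 + t{\left(33 \right)}}{n} = \frac{398023}{-181377} + \frac{-245369 - \left(512 - \frac{1089}{4}\right)}{66424} = 398023 \left(- \frac{1}{181377}\right) + \left(-245369 - \frac{959}{4}\right) \frac{1}{66424} = - \frac{398023}{181377} + \left(-245369 - \frac{959}{4}\right) \frac{1}{66424} = - \frac{398023}{181377} - \frac{982435}{265696} = - \frac{283944232003}{48191143392}$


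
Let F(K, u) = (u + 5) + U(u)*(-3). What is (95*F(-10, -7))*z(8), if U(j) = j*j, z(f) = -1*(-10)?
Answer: -141550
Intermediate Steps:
z(f) = 10
U(j) = j²
F(K, u) = 5 + u - 3*u² (F(K, u) = (u + 5) + u²*(-3) = (5 + u) - 3*u² = 5 + u - 3*u²)
(95*F(-10, -7))*z(8) = (95*(5 - 7 - 3*(-7)²))*10 = (95*(5 - 7 - 3*49))*10 = (95*(5 - 7 - 147))*10 = (95*(-149))*10 = -14155*10 = -141550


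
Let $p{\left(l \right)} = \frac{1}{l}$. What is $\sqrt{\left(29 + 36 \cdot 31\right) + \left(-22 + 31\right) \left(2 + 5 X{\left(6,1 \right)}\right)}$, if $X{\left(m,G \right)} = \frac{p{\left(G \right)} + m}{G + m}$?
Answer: $2 \sqrt{302} \approx 34.756$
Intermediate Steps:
$X{\left(m,G \right)} = \frac{m + \frac{1}{G}}{G + m}$ ($X{\left(m,G \right)} = \frac{\frac{1}{G} + m}{G + m} = \frac{m + \frac{1}{G}}{G + m}$)
$\sqrt{\left(29 + 36 \cdot 31\right) + \left(-22 + 31\right) \left(2 + 5 X{\left(6,1 \right)}\right)} = \sqrt{\left(29 + 36 \cdot 31\right) + \left(-22 + 31\right) \left(2 + 5 \frac{1 + 1 \cdot 6}{1 \left(1 + 6\right)}\right)} = \sqrt{\left(29 + 1116\right) + 9 \left(2 + 5 \cdot 1 \cdot \frac{1}{7} \left(1 + 6\right)\right)} = \sqrt{1145 + 9 \left(2 + 5 \cdot 1 \cdot \frac{1}{7} \cdot 7\right)} = \sqrt{1145 + 9 \left(2 + 5 \cdot 1\right)} = \sqrt{1145 + 9 \left(2 + 5\right)} = \sqrt{1145 + 9 \cdot 7} = \sqrt{1145 + 63} = \sqrt{1208} = 2 \sqrt{302}$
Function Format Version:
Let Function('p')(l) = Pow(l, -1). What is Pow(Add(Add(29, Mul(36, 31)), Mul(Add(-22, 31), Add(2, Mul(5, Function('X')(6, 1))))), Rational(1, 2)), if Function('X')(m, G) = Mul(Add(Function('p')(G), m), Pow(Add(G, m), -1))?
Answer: Mul(2, Pow(302, Rational(1, 2))) ≈ 34.756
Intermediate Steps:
Function('X')(m, G) = Mul(Pow(Add(G, m), -1), Add(m, Pow(G, -1))) (Function('X')(m, G) = Mul(Add(Pow(G, -1), m), Pow(Add(G, m), -1)) = Mul(Add(m, Pow(G, -1)), Pow(Add(G, m), -1)) = Mul(Pow(Add(G, m), -1), Add(m, Pow(G, -1))))
Pow(Add(Add(29, Mul(36, 31)), Mul(Add(-22, 31), Add(2, Mul(5, Function('X')(6, 1))))), Rational(1, 2)) = Pow(Add(Add(29, Mul(36, 31)), Mul(Add(-22, 31), Add(2, Mul(5, Mul(Pow(1, -1), Pow(Add(1, 6), -1), Add(1, Mul(1, 6))))))), Rational(1, 2)) = Pow(Add(Add(29, 1116), Mul(9, Add(2, Mul(5, Mul(1, Pow(7, -1), Add(1, 6)))))), Rational(1, 2)) = Pow(Add(1145, Mul(9, Add(2, Mul(5, Mul(1, Rational(1, 7), 7))))), Rational(1, 2)) = Pow(Add(1145, Mul(9, Add(2, Mul(5, 1)))), Rational(1, 2)) = Pow(Add(1145, Mul(9, Add(2, 5))), Rational(1, 2)) = Pow(Add(1145, Mul(9, 7)), Rational(1, 2)) = Pow(Add(1145, 63), Rational(1, 2)) = Pow(1208, Rational(1, 2)) = Mul(2, Pow(302, Rational(1, 2)))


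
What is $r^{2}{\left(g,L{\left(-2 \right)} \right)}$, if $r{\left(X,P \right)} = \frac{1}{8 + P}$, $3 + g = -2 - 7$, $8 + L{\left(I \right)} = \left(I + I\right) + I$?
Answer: $\frac{1}{36} \approx 0.027778$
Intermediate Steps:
$L{\left(I \right)} = -8 + 3 I$ ($L{\left(I \right)} = -8 + \left(\left(I + I\right) + I\right) = -8 + \left(2 I + I\right) = -8 + 3 I$)
$g = -12$ ($g = -3 - 9 = -12$)
$r^{2}{\left(g,L{\left(-2 \right)} \right)} = \left(\frac{1}{8 + \left(-8 + 3 \left(-2\right)\right)}\right)^{2} = \left(\frac{1}{8 - 14}\right)^{2} = \left(\frac{1}{-6}\right)^{2} = \left(- \frac{1}{6}\right)^{2} = \frac{1}{36}$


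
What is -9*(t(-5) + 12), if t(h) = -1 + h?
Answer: -54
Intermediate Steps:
-9*(t(-5) + 12) = -9*((-1 - 5) + 12) = -9*(-6 + 12) = -9*6 = -54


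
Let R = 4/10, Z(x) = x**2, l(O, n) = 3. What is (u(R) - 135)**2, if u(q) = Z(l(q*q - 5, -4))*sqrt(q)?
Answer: 91287/5 - 486*sqrt(10) ≈ 16721.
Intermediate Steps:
R = 2/5 (R = 4*(1/10) = 2/5 ≈ 0.40000)
u(q) = 9*sqrt(q) (u(q) = 3**2*sqrt(q) = 9*sqrt(q))
(u(R) - 135)**2 = (9*sqrt(2/5) - 135)**2 = (9*(sqrt(10)/5) - 135)**2 = (9*sqrt(10)/5 - 135)**2 = (-135 + 9*sqrt(10)/5)**2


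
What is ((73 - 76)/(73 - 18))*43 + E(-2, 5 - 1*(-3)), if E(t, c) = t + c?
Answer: 201/55 ≈ 3.6545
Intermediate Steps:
E(t, c) = c + t
((73 - 76)/(73 - 18))*43 + E(-2, 5 - 1*(-3)) = ((73 - 76)/(73 - 18))*43 + ((5 - 1*(-3)) - 2) = -3/55*43 + ((5 + 3) - 2) = -3*1/55*43 + (8 - 2) = -3/55*43 + 6 = -129/55 + 6 = 201/55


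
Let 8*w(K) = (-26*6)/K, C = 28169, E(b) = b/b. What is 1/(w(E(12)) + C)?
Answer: 2/56299 ≈ 3.5525e-5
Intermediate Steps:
E(b) = 1
w(K) = -39/(2*K) (w(K) = ((-26*6)/K)/8 = (-156/K)/8 = -39/(2*K))
1/(w(E(12)) + C) = 1/(-39/2/1 + 28169) = 1/(-39/2*1 + 28169) = 1/(-39/2 + 28169) = 1/(56299/2) = 2/56299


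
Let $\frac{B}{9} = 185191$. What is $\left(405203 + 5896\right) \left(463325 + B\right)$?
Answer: $875658958356$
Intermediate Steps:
$B = 1666719$ ($B = 9 \cdot 185191 = 1666719$)
$\left(405203 + 5896\right) \left(463325 + B\right) = \left(405203 + 5896\right) \left(463325 + 1666719\right) = 411099 \cdot 2130044 = 875658958356$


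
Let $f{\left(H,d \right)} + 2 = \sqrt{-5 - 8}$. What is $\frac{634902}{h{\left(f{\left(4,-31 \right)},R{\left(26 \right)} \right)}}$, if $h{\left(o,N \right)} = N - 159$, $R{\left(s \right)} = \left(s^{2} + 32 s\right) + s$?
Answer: $\frac{634902}{1375} \approx 461.75$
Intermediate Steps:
$f{\left(H,d \right)} = -2 + i \sqrt{13}$ ($f{\left(H,d \right)} = -2 + \sqrt{-5 - 8} = -2 + \sqrt{-13} = -2 + i \sqrt{13}$)
$R{\left(s \right)} = s^{2} + 33 s$
$h{\left(o,N \right)} = -159 + N$
$\frac{634902}{h{\left(f{\left(4,-31 \right)},R{\left(26 \right)} \right)}} = \frac{634902}{-159 + 26 \left(33 + 26\right)} = \frac{634902}{-159 + 26 \cdot 59} = \frac{634902}{-159 + 1534} = \frac{634902}{1375}$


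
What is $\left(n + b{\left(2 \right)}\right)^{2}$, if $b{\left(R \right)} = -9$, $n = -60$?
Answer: $4761$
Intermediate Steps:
$\left(n + b{\left(2 \right)}\right)^{2} = \left(-60 - 9\right)^{2} = \left(-69\right)^{2} = 4761$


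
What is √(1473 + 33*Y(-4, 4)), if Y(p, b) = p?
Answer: 3*√149 ≈ 36.620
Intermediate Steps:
√(1473 + 33*Y(-4, 4)) = √(1473 + 33*(-4)) = √(1473 - 132) = √1341 = 3*√149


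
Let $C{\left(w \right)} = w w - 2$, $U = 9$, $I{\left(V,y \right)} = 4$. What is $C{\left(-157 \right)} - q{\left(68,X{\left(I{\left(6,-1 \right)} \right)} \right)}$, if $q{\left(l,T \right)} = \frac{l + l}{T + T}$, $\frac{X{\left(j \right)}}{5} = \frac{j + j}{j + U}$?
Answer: $\frac{246249}{10} \approx 24625.0$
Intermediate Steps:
$X{\left(j \right)} = \frac{10 j}{9 + j}$ ($X{\left(j \right)} = 5 \frac{j + j}{j + 9} = 5 \frac{2 j}{9 + j} = \frac{10 j}{9 + j}$)
$q{\left(l,T \right)} = \frac{l}{T}$ ($q{\left(l,T \right)} = \frac{2 l}{2 T} = 2 l \frac{1}{2 T} = \frac{l}{T}$)
$C{\left(w \right)} = -2 + w^{2}$ ($C{\left(w \right)} = w^{2} - 2 = -2 + w^{2}$)
$C{\left(-157 \right)} - q{\left(68,X{\left(I{\left(6,-1 \right)} \right)} \right)} = \left(-2 + \left(-157\right)^{2}\right) - \frac{68}{10 \cdot 4 \frac{1}{9 + 4}} = \left(-2 + 24649\right) - \frac{68}{10 \cdot 4 \cdot \frac{1}{13}} = 24647 - \frac{68}{10 \cdot 4 \cdot \frac{1}{13}} = 24647 - \frac{68}{\frac{40}{13}} = 24647 - 68 \cdot \frac{13}{40} = 24647 - \frac{221}{10} = \frac{246249}{10}$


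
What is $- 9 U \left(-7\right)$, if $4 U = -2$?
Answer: $- \frac{63}{2} \approx -31.5$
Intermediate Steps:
$U = - \frac{1}{2}$ ($U = \frac{1}{4} \left(-2\right) = - \frac{1}{2} \approx -0.5$)
$- 9 U \left(-7\right) = \left(-9\right) \left(- \frac{1}{2}\right) \left(-7\right) = \frac{9}{2} \left(-7\right) = - \frac{63}{2}$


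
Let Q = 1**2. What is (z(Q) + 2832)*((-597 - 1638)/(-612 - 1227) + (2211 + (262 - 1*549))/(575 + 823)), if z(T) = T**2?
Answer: 3145936013/428487 ≈ 7342.0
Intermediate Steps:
Q = 1
(z(Q) + 2832)*((-597 - 1638)/(-612 - 1227) + (2211 + (262 - 1*549))/(575 + 823)) = (1**2 + 2832)*((-597 - 1638)/(-612 - 1227) + (2211 + (262 - 1*549))/(575 + 823)) = (1 + 2832)*(-2235/(-1839) + (2211 + (262 - 549))/1398) = 2833*(-2235*(-1/1839) + (2211 - 287)*(1/1398)) = 2833*(745/613 + 1924*(1/1398)) = 2833*(745/613 + 962/699) = 2833*(1110461/428487) = 3145936013/428487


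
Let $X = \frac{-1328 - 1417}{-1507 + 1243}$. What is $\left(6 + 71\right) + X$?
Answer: $\frac{7691}{88} \approx 87.398$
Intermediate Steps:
$X = \frac{915}{88}$ ($X = - \frac{2745}{-264} = \left(-2745\right) \left(- \frac{1}{264}\right) = \frac{915}{88} \approx 10.398$)
$\left(6 + 71\right) + X = \left(6 + 71\right) + \frac{915}{88} = 77 + \frac{915}{88} = \frac{7691}{88}$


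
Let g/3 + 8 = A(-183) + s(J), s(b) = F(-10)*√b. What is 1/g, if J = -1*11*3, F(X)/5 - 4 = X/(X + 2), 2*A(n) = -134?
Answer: -16/18153 - 28*I*√33/90765 ≈ -0.0008814 - 0.0017721*I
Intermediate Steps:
A(n) = -67 (A(n) = (½)*(-134) = -67)
F(X) = 20 + 5*X/(2 + X) (F(X) = 20 + 5*(X/(X + 2)) = 20 + 5*(X/(2 + X)) = 20 + 5*X/(2 + X))
J = -33 (J = -11*3 = -33)
s(b) = 105*√b/4 (s(b) = (5*(8 + 5*(-10))/(2 - 10))*√b = (5*(8 - 50)/(-8))*√b = (5*(-⅛)*(-42))*√b = 105*√b/4)
g = -225 + 315*I*√33/4 (g = -24 + 3*(-67 + 105*√(-33)/4) = -24 + 3*(-67 + 105*(I*√33)/4) = -24 + 3*(-67 + 105*I*√33/4) = -24 + (-201 + 315*I*√33/4) = -225 + 315*I*√33/4 ≈ -225.0 + 452.38*I)
1/g = 1/(-225 + 315*I*√33/4)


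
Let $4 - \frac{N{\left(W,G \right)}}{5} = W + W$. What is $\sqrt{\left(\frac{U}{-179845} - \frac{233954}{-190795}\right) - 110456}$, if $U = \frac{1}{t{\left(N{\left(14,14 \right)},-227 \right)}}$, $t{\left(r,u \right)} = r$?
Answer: $\frac{i \sqrt{749096363960479135168918746}}{82352464260} \approx 332.35 i$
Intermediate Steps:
$N{\left(W,G \right)} = 20 - 10 W$ ($N{\left(W,G \right)} = 20 - 5 \left(W + W\right) = 20 - 5 \cdot 2 W = 20 - 10 W$)
$U = - \frac{1}{120}$ ($U = \frac{1}{20 - 140} = \frac{1}{-120} = - \frac{1}{120} \approx -0.0083333$)
$\sqrt{\left(\frac{U}{-179845} - \frac{233954}{-190795}\right) - 110456} = \sqrt{\left(- \frac{1}{120 \left(-179845\right)} - \frac{233954}{-190795}\right) - 110456} = \sqrt{\left(\left(- \frac{1}{120}\right) \left(- \frac{1}{179845}\right) - - \frac{233954}{190795}\right) - 110456} = \sqrt{\left(\frac{1}{21581400} + \frac{233954}{190795}\right) - 110456} = \sqrt{\frac{1009811009279}{823524642600} - 110456} = \sqrt{- \frac{90962228112016321}{823524642600}} = \frac{i \sqrt{749096363960479135168918746}}{82352464260}$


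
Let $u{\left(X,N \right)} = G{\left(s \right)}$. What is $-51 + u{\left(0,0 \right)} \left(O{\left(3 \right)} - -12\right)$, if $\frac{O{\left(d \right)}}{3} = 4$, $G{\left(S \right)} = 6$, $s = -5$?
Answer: $93$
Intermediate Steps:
$u{\left(X,N \right)} = 6$
$O{\left(d \right)} = 12$ ($O{\left(d \right)} = 3 \cdot 4 = 12$)
$-51 + u{\left(0,0 \right)} \left(O{\left(3 \right)} - -12\right) = -51 + 6 \left(12 - -12\right) = -51 + 6 \left(12 + 12\right) = -51 + 6 \cdot 24 = -51 + 144 = 93$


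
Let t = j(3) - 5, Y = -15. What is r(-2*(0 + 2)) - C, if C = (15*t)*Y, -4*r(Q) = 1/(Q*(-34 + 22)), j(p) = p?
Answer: -86401/192 ≈ -450.01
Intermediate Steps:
t = -2 (t = 3 - 5 = -2)
r(Q) = 1/(48*Q) (r(Q) = -1/(4*Q*(-34 + 22)) = -1/(4*Q*(-12)) = -(-1)/(4*Q*12) = -(-1)/(48*Q) = 1/(48*Q))
C = 450 (C = (15*(-2))*(-15) = -30*(-15) = 450)
r(-2*(0 + 2)) - C = 1/(48*((-2*(0 + 2)))) - 1*450 = 1/(48*((-2*2))) - 450 = (1/48)/(-4) - 450 = (1/48)*(-¼) - 450 = -1/192 - 450 = -86401/192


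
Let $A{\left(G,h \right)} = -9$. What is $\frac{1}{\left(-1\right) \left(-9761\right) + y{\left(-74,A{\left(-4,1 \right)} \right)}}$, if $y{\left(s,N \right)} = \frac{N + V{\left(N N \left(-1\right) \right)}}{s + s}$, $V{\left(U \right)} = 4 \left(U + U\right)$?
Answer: $\frac{148}{1445285} \approx 0.0001024$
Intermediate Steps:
$V{\left(U \right)} = 8 U$ ($V{\left(U \right)} = 4 \cdot 2 U = 8 U$)
$y{\left(s,N \right)} = \frac{N - 8 N^{2}}{2 s}$ ($y{\left(s,N \right)} = \frac{N + 8 N N \left(-1\right)}{s + s} = \frac{N + 8 N^{2} \left(-1\right)}{2 s} = \left(N + 8 \left(- N^{2}\right)\right) \frac{1}{2 s} = \left(N - 8 N^{2}\right) \frac{1}{2 s} = \frac{N - 8 N^{2}}{2 s}$)
$\frac{1}{\left(-1\right) \left(-9761\right) + y{\left(-74,A{\left(-4,1 \right)} \right)}} = \frac{1}{\left(-1\right) \left(-9761\right) + \frac{1}{2} \left(-9\right) \frac{1}{-74} \left(1 - -72\right)} = \frac{1}{9761 + \frac{1}{2} \left(-9\right) \left(- \frac{1}{74}\right) \left(1 + 72\right)} = \frac{1}{9761 + \frac{1}{2} \left(-9\right) \left(- \frac{1}{74}\right) 73} = \frac{1}{9761 + \frac{657}{148}} = \frac{1}{\frac{1445285}{148}} = \frac{148}{1445285}$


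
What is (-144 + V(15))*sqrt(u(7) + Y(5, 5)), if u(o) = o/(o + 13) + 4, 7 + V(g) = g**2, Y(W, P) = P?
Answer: 37*sqrt(935)/5 ≈ 226.28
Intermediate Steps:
V(g) = -7 + g**2
u(o) = 4 + o/(13 + o) (u(o) = o/(13 + o) + 4 = 4 + o/(13 + o))
(-144 + V(15))*sqrt(u(7) + Y(5, 5)) = (-144 + (-7 + 15**2))*sqrt((52 + 5*7)/(13 + 7) + 5) = (-144 + (-7 + 225))*sqrt((52 + 35)/20 + 5) = (-144 + 218)*sqrt((1/20)*87 + 5) = 74*sqrt(87/20 + 5) = 74*sqrt(187/20) = 74*(sqrt(935)/10) = 37*sqrt(935)/5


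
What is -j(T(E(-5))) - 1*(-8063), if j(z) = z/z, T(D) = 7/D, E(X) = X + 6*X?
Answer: 8062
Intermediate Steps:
E(X) = 7*X
j(z) = 1
-j(T(E(-5))) - 1*(-8063) = -1*1 - 1*(-8063) = -1 + 8063 = 8062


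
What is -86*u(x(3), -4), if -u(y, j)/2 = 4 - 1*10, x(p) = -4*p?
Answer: -1032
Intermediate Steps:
u(y, j) = 12 (u(y, j) = -2*(4 - 1*10) = -2*(4 - 10) = -2*(-6) = 12)
-86*u(x(3), -4) = -86*12 = -1032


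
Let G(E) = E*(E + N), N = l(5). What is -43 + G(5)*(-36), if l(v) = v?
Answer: -1843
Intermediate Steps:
N = 5
G(E) = E*(5 + E) (G(E) = E*(E + 5) = E*(5 + E))
-43 + G(5)*(-36) = -43 + (5*(5 + 5))*(-36) = -43 + (5*10)*(-36) = -43 + 50*(-36) = -43 - 1800 = -1843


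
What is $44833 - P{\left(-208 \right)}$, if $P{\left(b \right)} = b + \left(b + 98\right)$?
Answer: $45151$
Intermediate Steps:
$P{\left(b \right)} = 98 + 2 b$ ($P{\left(b \right)} = b + \left(98 + b\right) = 98 + 2 b$)
$44833 - P{\left(-208 \right)} = 44833 - \left(98 + 2 \left(-208\right)\right) = 44833 - \left(98 - 416\right) = 44833 - -318 = 44833 + 318 = 45151$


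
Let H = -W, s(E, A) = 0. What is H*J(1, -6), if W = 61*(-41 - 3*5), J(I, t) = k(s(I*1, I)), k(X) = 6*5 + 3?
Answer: 112728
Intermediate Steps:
k(X) = 33 (k(X) = 30 + 3 = 33)
J(I, t) = 33
W = -3416 (W = 61*(-41 - 15) = 61*(-56) = -3416)
H = 3416 (H = -1*(-3416) = 3416)
H*J(1, -6) = 3416*33 = 112728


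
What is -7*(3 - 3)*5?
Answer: 0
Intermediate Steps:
-7*(3 - 3)*5 = -7*0*5 = 0*5 = 0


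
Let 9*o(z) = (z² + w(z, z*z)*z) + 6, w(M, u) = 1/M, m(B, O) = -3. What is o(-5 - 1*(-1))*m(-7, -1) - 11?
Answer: -56/3 ≈ -18.667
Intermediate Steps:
o(z) = 7/9 + z²/9 (o(z) = ((z² + z/z) + 6)/9 = ((z² + 1) + 6)/9 = ((1 + z²) + 6)/9 = (7 + z²)/9 = 7/9 + z²/9)
o(-5 - 1*(-1))*m(-7, -1) - 11 = (7/9 + (-5 - 1*(-1))²/9)*(-3) - 11 = (7/9 + (-5 + 1)²/9)*(-3) - 11 = (7/9 + (⅑)*(-4)²)*(-3) - 11 = (7/9 + (⅑)*16)*(-3) - 11 = (7/9 + 16/9)*(-3) - 11 = (23/9)*(-3) - 11 = -23/3 - 11 = -56/3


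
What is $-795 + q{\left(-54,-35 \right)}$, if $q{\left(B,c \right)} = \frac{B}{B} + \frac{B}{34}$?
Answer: $- \frac{13525}{17} \approx -795.59$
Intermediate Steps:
$q{\left(B,c \right)} = 1 + \frac{B}{34}$ ($q{\left(B,c \right)} = 1 + B \frac{1}{34} = 1 + \frac{B}{34}$)
$-795 + q{\left(-54,-35 \right)} = -795 + \left(1 + \frac{1}{34} \left(-54\right)\right) = -795 + \left(1 - \frac{27}{17}\right) = -795 - \frac{10}{17} = - \frac{13525}{17}$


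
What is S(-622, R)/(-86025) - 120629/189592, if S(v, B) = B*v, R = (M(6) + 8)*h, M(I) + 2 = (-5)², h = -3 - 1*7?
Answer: -302801543/105223560 ≈ -2.8777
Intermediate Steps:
h = -10 (h = -3 - 7 = -10)
M(I) = 23 (M(I) = -2 + (-5)² = -2 + 25 = 23)
R = -310 (R = (23 + 8)*(-10) = 31*(-10) = -310)
S(-622, R)/(-86025) - 120629/189592 = -310*(-622)/(-86025) - 120629/189592 = 192820*(-1/86025) - 120629*1/189592 = -1244/555 - 120629/189592 = -302801543/105223560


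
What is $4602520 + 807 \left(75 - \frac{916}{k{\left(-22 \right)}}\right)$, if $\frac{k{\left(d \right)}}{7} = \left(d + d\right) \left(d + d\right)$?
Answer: $\frac{15798211657}{3388} \approx 4.663 \cdot 10^{6}$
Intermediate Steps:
$k{\left(d \right)} = 28 d^{2}$ ($k{\left(d \right)} = 7 \left(d + d\right) \left(d + d\right) = 7 \cdot 2 d 2 d = 7 \cdot 4 d^{2} = 28 d^{2}$)
$4602520 + 807 \left(75 - \frac{916}{k{\left(-22 \right)}}\right) = 4602520 + 807 \left(75 - \frac{916}{28 \left(-22\right)^{2}}\right) = 4602520 + 807 \left(75 - \frac{916}{28 \cdot 484}\right) = 4602520 + 807 \left(75 - \frac{916}{13552}\right) = 4602520 + 807 \left(75 - \frac{229}{3388}\right) = 4602520 + 807 \cdot \frac{253871}{3388} = 4602520 + \frac{204873897}{3388} = \frac{15798211657}{3388}$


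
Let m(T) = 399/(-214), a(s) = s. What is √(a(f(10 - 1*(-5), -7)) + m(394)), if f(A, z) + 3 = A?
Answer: 3*√51574/214 ≈ 3.1836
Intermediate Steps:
f(A, z) = -3 + A
m(T) = -399/214 (m(T) = 399*(-1/214) = -399/214)
√(a(f(10 - 1*(-5), -7)) + m(394)) = √((-3 + (10 - 1*(-5))) - 399/214) = √((-3 + (10 + 5)) - 399/214) = √((-3 + 15) - 399/214) = √(12 - 399/214) = √(2169/214) = 3*√51574/214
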